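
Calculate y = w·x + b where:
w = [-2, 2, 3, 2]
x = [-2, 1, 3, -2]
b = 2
y = 13

y = (-2)(-2) + (2)(1) + (3)(3) + (2)(-2) + 2 = 13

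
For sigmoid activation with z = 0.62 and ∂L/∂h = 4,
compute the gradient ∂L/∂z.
∂L/∂z = 0.9097

σ(0.62) = 0.6502
σ'(0.62) = σ(0.62)(1 - σ(0.62)) = 0.6502 × 0.3498 = 0.2274
∂L/∂z = ∂L/∂h · σ'(z) = 4 × 0.2274 = 0.9097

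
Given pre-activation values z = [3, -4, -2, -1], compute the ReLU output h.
h = [3, 0, 0, 0]

ReLU applied element-wise: max(0,3)=3, max(0,-4)=0, max(0,-2)=0, max(0,-1)=0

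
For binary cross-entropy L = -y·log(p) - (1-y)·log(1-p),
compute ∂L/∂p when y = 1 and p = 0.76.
∂L/∂p = -1.316

∂L/∂p = -y/p + (1-y)/(1-p) = -1/0.76 + 0 = -1.316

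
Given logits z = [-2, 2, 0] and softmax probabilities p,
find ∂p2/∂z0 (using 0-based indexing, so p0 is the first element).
∂p2/∂z0 = -0.001862

p = softmax(z) = [0.01588, 0.8668, 0.1173]
p2 = 0.1173, p0 = 0.01588

∂p2/∂z0 = -p2 × p0 = -0.1173 × 0.01588 = -0.001862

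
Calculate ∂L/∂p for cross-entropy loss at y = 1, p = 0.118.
∂L/∂p = -8.475

∂L/∂p = -y/p + (1-y)/(1-p) = -1/0.118 + 0 = -8.475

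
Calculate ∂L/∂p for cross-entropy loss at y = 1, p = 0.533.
∂L/∂p = -1.876

∂L/∂p = -y/p + (1-y)/(1-p) = -1/0.533 + 0 = -1.876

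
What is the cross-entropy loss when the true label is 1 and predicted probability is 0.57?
L = 0.5621

L = -1·log(0.57) - 0·log(0.43) = -log(0.57) = 0.5621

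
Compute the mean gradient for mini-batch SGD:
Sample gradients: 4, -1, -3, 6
Average gradient = 1.5

Average = (1/4)(4 + -1 + -3 + 6) = 6/4 = 1.5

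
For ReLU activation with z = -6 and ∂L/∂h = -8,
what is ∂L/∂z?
∂L/∂z = 0

h = ReLU(-6) = 0
Since z < 0: ∂h/∂z = 0
∂L/∂z = ∂L/∂h · ∂h/∂z = -8 × 0 = 0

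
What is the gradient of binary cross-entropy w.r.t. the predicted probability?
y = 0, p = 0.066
∂L/∂p = 1.071

∂L/∂p = -y/p + (1-y)/(1-p) = 0 + 1/0.934 = 1.071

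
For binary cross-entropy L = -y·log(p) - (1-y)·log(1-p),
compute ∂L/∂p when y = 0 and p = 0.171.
∂L/∂p = 1.206

∂L/∂p = -y/p + (1-y)/(1-p) = 0 + 1/0.829 = 1.206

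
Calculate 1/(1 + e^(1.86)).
0.1347

sigmoid(-1.86) = 1/(1 + e^(1.86)) = 1/(1 + 6.424) = 0.1347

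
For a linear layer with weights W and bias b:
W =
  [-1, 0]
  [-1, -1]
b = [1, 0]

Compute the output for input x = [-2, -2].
y = [3, 4]

Wx = [-1×-2 + 0×-2, -1×-2 + -1×-2]
   = [2, 4]
y = Wx + b = [2 + 1, 4 + 0] = [3, 4]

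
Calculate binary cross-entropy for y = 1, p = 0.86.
L = 0.1508

L = -1·log(0.86) - 0·log(0.14) = -log(0.86) = 0.1508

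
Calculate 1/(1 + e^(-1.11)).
0.7521

sigmoid(1.11) = 1/(1 + e^(-1.11)) = 1/(1 + 0.3296) = 0.7521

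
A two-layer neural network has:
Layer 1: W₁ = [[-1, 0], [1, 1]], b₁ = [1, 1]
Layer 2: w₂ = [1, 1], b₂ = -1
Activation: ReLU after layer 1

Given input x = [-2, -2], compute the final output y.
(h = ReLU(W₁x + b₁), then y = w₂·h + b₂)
y = 2

Layer 1 pre-activation: z₁ = [3, -3]
After ReLU: h = [3, 0]
Layer 2 output: y = 1×3 + 1×0 + -1 = 2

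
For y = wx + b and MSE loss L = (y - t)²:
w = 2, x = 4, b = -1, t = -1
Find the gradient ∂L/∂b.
∂L/∂b = 16

y = wx + b = (2)(4) + -1 = 7
∂L/∂y = 2(y - t) = 2(7 - -1) = 16
∂y/∂b = 1
∂L/∂b = ∂L/∂y · ∂y/∂b = 16 × 1 = 16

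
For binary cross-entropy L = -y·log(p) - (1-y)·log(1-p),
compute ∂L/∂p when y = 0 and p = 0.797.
∂L/∂p = 4.926

∂L/∂p = -y/p + (1-y)/(1-p) = 0 + 1/0.203 = 4.926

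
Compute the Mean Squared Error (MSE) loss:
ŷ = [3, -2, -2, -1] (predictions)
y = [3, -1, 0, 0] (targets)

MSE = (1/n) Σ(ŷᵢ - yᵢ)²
MSE = 1.5

MSE = (1/4)((3-3)² + (-2--1)² + (-2-0)² + (-1-0)²) = (1/4)(0 + 1 + 4 + 1) = 1.5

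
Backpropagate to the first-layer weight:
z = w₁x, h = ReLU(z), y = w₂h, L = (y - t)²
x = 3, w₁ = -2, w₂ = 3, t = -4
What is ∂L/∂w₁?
∂L/∂w₁ = 0

Forward pass:
z = w₁x = -2×3 = -6
h = ReLU(-6) = 0
y = w₂h = 3×0 = 0

Backward pass:
∂L/∂y = 2(y - t) = 2(0 - -4) = 8
∂y/∂h = w₂ = 3
∂h/∂z = 0 (ReLU derivative)
∂z/∂w₁ = x = 3

∂L/∂w₁ = 8 × 3 × 0 × 3 = 0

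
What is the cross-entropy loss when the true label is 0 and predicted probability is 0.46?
L = 0.6162

L = -0·log(0.46) - 1·log(0.54) = -log(0.54) = 0.6162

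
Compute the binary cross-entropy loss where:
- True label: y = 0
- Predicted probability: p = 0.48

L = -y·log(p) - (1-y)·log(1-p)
L = 0.6539

L = -0·log(0.48) - 1·log(0.52) = -log(0.52) = 0.6539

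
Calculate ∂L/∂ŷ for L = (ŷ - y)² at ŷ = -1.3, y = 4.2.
∂L/∂ŷ = -11.0

∂L/∂ŷ = 2(ŷ - y) = 2(-1.3 - 4.2) = 2(-5.5) = -11.0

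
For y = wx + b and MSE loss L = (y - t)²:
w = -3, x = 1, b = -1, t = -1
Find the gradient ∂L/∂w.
∂L/∂w = -6

y = wx + b = (-3)(1) + -1 = -4
∂L/∂y = 2(y - t) = 2(-4 - -1) = -6
∂y/∂w = x = 1
∂L/∂w = ∂L/∂y · ∂y/∂w = -6 × 1 = -6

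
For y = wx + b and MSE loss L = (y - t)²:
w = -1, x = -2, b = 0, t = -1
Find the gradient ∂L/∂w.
∂L/∂w = -12

y = wx + b = (-1)(-2) + 0 = 2
∂L/∂y = 2(y - t) = 2(2 - -1) = 6
∂y/∂w = x = -2
∂L/∂w = ∂L/∂y · ∂y/∂w = 6 × -2 = -12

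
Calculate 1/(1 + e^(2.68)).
0.06416

sigmoid(-2.68) = 1/(1 + e^(2.68)) = 1/(1 + 14.59) = 0.06416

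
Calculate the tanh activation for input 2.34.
0.9816

tanh(2.34) = (e^(2.34) - e^(-2.34))/(e^(2.34) + e^(-2.34)) = 0.9816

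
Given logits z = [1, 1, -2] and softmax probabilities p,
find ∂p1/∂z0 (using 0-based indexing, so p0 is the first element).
∂p1/∂z0 = -0.238

p = softmax(z) = [0.4879, 0.4879, 0.02429]
p1 = 0.4879, p0 = 0.4879

∂p1/∂z0 = -p1 × p0 = -0.4879 × 0.4879 = -0.238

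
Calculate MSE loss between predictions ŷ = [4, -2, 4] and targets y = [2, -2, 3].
MSE = 1.667

MSE = (1/3)((4-2)² + (-2--2)² + (4-3)²) = (1/3)(4 + 0 + 1) = 1.667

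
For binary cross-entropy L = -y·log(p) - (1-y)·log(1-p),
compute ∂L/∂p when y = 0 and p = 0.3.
∂L/∂p = 1.429

∂L/∂p = -y/p + (1-y)/(1-p) = 0 + 1/0.7 = 1.429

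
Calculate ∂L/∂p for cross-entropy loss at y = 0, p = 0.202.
∂L/∂p = 1.253

∂L/∂p = -y/p + (1-y)/(1-p) = 0 + 1/0.798 = 1.253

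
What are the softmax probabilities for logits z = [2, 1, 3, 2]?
p = [0.1966, 0.0723, 0.5344, 0.1966]

exp(z) = [7.389, 2.718, 20.09, 7.389]
Sum = 37.58
p = [0.1966, 0.0723, 0.5344, 0.1966]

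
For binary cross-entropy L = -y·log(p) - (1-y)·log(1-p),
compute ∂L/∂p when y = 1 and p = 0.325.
∂L/∂p = -3.077

∂L/∂p = -y/p + (1-y)/(1-p) = -1/0.325 + 0 = -3.077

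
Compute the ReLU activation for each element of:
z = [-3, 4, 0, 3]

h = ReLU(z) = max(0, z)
h = [0, 4, 0, 3]

ReLU applied element-wise: max(0,-3)=0, max(0,4)=4, max(0,0)=0, max(0,3)=3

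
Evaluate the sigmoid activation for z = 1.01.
0.733

sigmoid(1.01) = 1/(1 + e^(-1.01)) = 1/(1 + 0.3642) = 0.733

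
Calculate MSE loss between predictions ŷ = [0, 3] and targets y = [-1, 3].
MSE = 0.5

MSE = (1/2)((0--1)² + (3-3)²) = (1/2)(1 + 0) = 0.5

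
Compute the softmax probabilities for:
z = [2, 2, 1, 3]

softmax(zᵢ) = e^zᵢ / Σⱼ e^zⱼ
p = [0.1966, 0.1966, 0.0723, 0.5344]

exp(z) = [7.389, 7.389, 2.718, 20.09]
Sum = 37.58
p = [0.1966, 0.1966, 0.0723, 0.5344]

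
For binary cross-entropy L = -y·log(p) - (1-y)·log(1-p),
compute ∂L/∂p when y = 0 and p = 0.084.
∂L/∂p = 1.092

∂L/∂p = -y/p + (1-y)/(1-p) = 0 + 1/0.916 = 1.092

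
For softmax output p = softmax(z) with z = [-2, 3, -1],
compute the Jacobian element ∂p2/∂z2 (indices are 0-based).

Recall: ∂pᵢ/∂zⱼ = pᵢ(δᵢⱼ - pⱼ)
∂p2/∂z2 = 0.01755

p = softmax(z) = [0.006573, 0.9756, 0.01787]
p2 = 0.01787

∂p2/∂z2 = p2(1 - p2) = 0.01787 × (1 - 0.01787) = 0.01755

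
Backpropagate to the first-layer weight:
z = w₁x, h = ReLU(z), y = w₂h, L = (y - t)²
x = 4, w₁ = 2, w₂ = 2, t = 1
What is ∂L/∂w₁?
∂L/∂w₁ = 240

Forward pass:
z = w₁x = 2×4 = 8
h = ReLU(8) = 8
y = w₂h = 2×8 = 16

Backward pass:
∂L/∂y = 2(y - t) = 2(16 - 1) = 30
∂y/∂h = w₂ = 2
∂h/∂z = 1 (ReLU derivative)
∂z/∂w₁ = x = 4

∂L/∂w₁ = 30 × 2 × 1 × 4 = 240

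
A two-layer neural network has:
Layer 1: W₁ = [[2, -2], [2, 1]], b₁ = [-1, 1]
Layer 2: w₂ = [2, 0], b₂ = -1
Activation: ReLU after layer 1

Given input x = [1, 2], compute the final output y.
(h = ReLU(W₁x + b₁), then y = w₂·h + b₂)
y = -1

Layer 1 pre-activation: z₁ = [-3, 5]
After ReLU: h = [0, 5]
Layer 2 output: y = 2×0 + 0×5 + -1 = -1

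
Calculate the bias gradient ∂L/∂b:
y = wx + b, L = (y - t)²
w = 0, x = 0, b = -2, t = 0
∂L/∂b = -4

y = wx + b = (0)(0) + -2 = -2
∂L/∂y = 2(y - t) = 2(-2 - 0) = -4
∂y/∂b = 1
∂L/∂b = ∂L/∂y · ∂y/∂b = -4 × 1 = -4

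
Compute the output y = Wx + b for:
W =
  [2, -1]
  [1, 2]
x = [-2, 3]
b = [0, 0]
y = [-7, 4]

Wx = [2×-2 + -1×3, 1×-2 + 2×3]
   = [-7, 4]
y = Wx + b = [-7 + 0, 4 + 0] = [-7, 4]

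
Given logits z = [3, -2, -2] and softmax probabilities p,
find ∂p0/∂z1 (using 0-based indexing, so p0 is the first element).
∂p0/∂z1 = -0.00656

p = softmax(z) = [0.9867, 0.006648, 0.006648]
p0 = 0.9867, p1 = 0.006648

∂p0/∂z1 = -p0 × p1 = -0.9867 × 0.006648 = -0.00656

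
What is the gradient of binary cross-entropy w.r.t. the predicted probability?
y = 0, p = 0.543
∂L/∂p = 2.188

∂L/∂p = -y/p + (1-y)/(1-p) = 0 + 1/0.457 = 2.188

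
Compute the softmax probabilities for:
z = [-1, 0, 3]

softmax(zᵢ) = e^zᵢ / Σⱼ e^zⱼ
p = [0.0171, 0.0466, 0.9362]

exp(z) = [0.3679, 1, 20.09]
Sum = 21.45
p = [0.0171, 0.0466, 0.9362]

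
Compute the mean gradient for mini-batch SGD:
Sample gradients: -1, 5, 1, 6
Average gradient = 2.75

Average = (1/4)(-1 + 5 + 1 + 6) = 11/4 = 2.75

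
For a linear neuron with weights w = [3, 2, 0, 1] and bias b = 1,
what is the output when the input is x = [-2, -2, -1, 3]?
y = -6

y = (3)(-2) + (2)(-2) + (0)(-1) + (1)(3) + 1 = -6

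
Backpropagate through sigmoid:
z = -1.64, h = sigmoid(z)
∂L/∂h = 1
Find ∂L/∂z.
∂L/∂z = 0.1361

σ(-1.64) = 0.1625
σ'(-1.64) = σ(-1.64)(1 - σ(-1.64)) = 0.1625 × 0.8375 = 0.1361
∂L/∂z = ∂L/∂h · σ'(z) = 1 × 0.1361 = 0.1361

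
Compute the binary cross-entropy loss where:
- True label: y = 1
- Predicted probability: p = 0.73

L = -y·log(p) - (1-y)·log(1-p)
L = 0.3147

L = -1·log(0.73) - 0·log(0.27) = -log(0.73) = 0.3147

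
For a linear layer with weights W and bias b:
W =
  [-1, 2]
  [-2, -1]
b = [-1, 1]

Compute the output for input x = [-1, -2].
y = [-4, 5]

Wx = [-1×-1 + 2×-2, -2×-1 + -1×-2]
   = [-3, 4]
y = Wx + b = [-3 + -1, 4 + 1] = [-4, 5]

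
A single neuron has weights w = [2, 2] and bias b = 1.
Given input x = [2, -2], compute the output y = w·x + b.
y = 1

y = (2)(2) + (2)(-2) + 1 = 1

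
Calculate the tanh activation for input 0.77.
0.6469

tanh(0.77) = (e^(0.77) - e^(-0.77))/(e^(0.77) + e^(-0.77)) = 0.6469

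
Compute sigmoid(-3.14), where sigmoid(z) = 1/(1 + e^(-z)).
0.04149

sigmoid(-3.14) = 1/(1 + e^(3.14)) = 1/(1 + 23.1) = 0.04149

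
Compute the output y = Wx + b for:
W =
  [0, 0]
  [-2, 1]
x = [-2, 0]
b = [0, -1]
y = [0, 3]

Wx = [0×-2 + 0×0, -2×-2 + 1×0]
   = [0, 4]
y = Wx + b = [0 + 0, 4 + -1] = [0, 3]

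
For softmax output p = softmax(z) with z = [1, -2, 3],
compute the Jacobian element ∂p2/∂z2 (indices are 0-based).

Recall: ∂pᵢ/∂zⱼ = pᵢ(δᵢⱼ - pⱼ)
∂p2/∂z2 = 0.1089

p = softmax(z) = [0.1185, 0.0059, 0.8756]
p2 = 0.8756

∂p2/∂z2 = p2(1 - p2) = 0.8756 × (1 - 0.8756) = 0.1089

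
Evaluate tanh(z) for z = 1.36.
0.8764

tanh(1.36) = (e^(1.36) - e^(-1.36))/(e^(1.36) + e^(-1.36)) = 0.8764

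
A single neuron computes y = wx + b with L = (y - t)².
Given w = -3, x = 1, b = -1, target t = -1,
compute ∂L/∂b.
∂L/∂b = -6

y = wx + b = (-3)(1) + -1 = -4
∂L/∂y = 2(y - t) = 2(-4 - -1) = -6
∂y/∂b = 1
∂L/∂b = ∂L/∂y · ∂y/∂b = -6 × 1 = -6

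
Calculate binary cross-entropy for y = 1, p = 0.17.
L = 1.772

L = -1·log(0.17) - 0·log(0.83) = -log(0.17) = 1.772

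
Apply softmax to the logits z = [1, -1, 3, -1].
p = [0.1155, 0.0156, 0.8533, 0.0156]

exp(z) = [2.718, 0.3679, 20.09, 0.3679]
Sum = 23.54
p = [0.1155, 0.0156, 0.8533, 0.0156]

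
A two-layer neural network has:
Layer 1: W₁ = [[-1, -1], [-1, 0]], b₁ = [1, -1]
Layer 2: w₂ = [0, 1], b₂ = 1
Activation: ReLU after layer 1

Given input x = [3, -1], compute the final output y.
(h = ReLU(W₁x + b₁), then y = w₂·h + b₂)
y = 1

Layer 1 pre-activation: z₁ = [-1, -4]
After ReLU: h = [0, 0]
Layer 2 output: y = 0×0 + 1×0 + 1 = 1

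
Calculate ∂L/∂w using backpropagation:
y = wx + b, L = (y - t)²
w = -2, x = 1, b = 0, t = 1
∂L/∂w = -6

y = wx + b = (-2)(1) + 0 = -2
∂L/∂y = 2(y - t) = 2(-2 - 1) = -6
∂y/∂w = x = 1
∂L/∂w = ∂L/∂y · ∂y/∂w = -6 × 1 = -6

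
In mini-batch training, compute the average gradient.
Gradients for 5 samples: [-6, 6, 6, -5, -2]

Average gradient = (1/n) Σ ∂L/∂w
Average gradient = -0.2

Average = (1/5)(-6 + 6 + 6 + -5 + -2) = -1/5 = -0.2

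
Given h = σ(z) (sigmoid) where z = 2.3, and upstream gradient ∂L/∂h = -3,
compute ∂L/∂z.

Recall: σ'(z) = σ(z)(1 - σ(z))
∂L/∂z = -0.2485

σ(2.3) = 0.9089
σ'(2.3) = σ(2.3)(1 - σ(2.3)) = 0.9089 × 0.09112 = 0.08282
∂L/∂z = ∂L/∂h · σ'(z) = -3 × 0.08282 = -0.2485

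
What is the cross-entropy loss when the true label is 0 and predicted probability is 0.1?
L = 0.1054

L = -0·log(0.1) - 1·log(0.9) = -log(0.9) = 0.1054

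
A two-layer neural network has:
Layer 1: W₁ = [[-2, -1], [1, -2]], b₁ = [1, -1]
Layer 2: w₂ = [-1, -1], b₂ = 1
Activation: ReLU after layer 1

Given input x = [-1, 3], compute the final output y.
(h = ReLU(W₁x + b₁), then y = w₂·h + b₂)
y = 1

Layer 1 pre-activation: z₁ = [0, -8]
After ReLU: h = [0, 0]
Layer 2 output: y = -1×0 + -1×0 + 1 = 1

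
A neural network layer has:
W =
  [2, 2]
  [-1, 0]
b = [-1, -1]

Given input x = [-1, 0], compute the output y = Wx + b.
y = [-3, 0]

Wx = [2×-1 + 2×0, -1×-1 + 0×0]
   = [-2, 1]
y = Wx + b = [-2 + -1, 1 + -1] = [-3, 0]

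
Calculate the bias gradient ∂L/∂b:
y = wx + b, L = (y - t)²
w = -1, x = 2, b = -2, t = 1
∂L/∂b = -10

y = wx + b = (-1)(2) + -2 = -4
∂L/∂y = 2(y - t) = 2(-4 - 1) = -10
∂y/∂b = 1
∂L/∂b = ∂L/∂y · ∂y/∂b = -10 × 1 = -10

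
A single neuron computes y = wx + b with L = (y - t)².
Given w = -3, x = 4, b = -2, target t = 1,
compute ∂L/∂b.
∂L/∂b = -30

y = wx + b = (-3)(4) + -2 = -14
∂L/∂y = 2(y - t) = 2(-14 - 1) = -30
∂y/∂b = 1
∂L/∂b = ∂L/∂y · ∂y/∂b = -30 × 1 = -30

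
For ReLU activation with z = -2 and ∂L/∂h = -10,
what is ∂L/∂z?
∂L/∂z = 0

h = ReLU(-2) = 0
Since z < 0: ∂h/∂z = 0
∂L/∂z = ∂L/∂h · ∂h/∂z = -10 × 0 = 0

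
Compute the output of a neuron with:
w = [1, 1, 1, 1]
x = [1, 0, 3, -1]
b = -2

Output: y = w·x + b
y = 1

y = (1)(1) + (1)(0) + (1)(3) + (1)(-1) + -2 = 1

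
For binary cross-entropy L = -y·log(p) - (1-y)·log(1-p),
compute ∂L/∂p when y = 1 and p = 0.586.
∂L/∂p = -1.706

∂L/∂p = -y/p + (1-y)/(1-p) = -1/0.586 + 0 = -1.706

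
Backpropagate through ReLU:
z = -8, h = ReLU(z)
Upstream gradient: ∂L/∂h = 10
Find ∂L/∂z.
∂L/∂z = 0

h = ReLU(-8) = 0
Since z < 0: ∂h/∂z = 0
∂L/∂z = ∂L/∂h · ∂h/∂z = 10 × 0 = 0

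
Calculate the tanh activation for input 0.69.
0.598

tanh(0.69) = (e^(0.69) - e^(-0.69))/(e^(0.69) + e^(-0.69)) = 0.598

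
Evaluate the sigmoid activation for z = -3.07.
0.04436

sigmoid(-3.07) = 1/(1 + e^(3.07)) = 1/(1 + 21.54) = 0.04436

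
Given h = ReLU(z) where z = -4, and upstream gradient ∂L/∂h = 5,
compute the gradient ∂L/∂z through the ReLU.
∂L/∂z = 0

h = ReLU(-4) = 0
Since z < 0: ∂h/∂z = 0
∂L/∂z = ∂L/∂h · ∂h/∂z = 5 × 0 = 0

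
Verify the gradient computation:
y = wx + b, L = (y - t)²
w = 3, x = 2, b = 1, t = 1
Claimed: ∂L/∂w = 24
Correct

y = (3)(2) + 1 = 7
∂L/∂y = 2(y - t) = 2(7 - 1) = 12
∂y/∂w = x = 2
∂L/∂w = 12 × 2 = 24

Claimed value: 24
Correct: The correct gradient is 24.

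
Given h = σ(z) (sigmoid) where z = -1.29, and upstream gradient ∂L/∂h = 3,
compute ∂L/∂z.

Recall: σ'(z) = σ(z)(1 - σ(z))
∂L/∂z = 0.5078

σ(-1.29) = 0.2159
σ'(-1.29) = σ(-1.29)(1 - σ(-1.29)) = 0.2159 × 0.7841 = 0.1693
∂L/∂z = ∂L/∂h · σ'(z) = 3 × 0.1693 = 0.5078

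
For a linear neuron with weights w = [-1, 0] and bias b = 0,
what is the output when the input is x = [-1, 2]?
y = 1

y = (-1)(-1) + (0)(2) + 0 = 1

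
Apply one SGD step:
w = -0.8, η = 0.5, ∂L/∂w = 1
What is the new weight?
w_new = -1.3

w_new = w - η·∂L/∂w = -0.8 - 0.5×(1) = -0.8 - (0.5) = -1.3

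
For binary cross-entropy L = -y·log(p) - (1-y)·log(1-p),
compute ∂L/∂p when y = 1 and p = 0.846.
∂L/∂p = -1.182

∂L/∂p = -y/p + (1-y)/(1-p) = -1/0.846 + 0 = -1.182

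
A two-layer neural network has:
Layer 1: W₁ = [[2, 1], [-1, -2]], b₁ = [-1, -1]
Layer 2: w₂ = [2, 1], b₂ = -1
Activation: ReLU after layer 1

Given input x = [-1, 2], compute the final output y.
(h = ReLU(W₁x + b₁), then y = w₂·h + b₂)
y = -1

Layer 1 pre-activation: z₁ = [-1, -4]
After ReLU: h = [0, 0]
Layer 2 output: y = 2×0 + 1×0 + -1 = -1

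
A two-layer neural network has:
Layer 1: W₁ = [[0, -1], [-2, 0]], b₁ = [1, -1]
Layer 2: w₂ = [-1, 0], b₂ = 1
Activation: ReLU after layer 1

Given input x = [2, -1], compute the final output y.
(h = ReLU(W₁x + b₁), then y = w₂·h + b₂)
y = -1

Layer 1 pre-activation: z₁ = [2, -5]
After ReLU: h = [2, 0]
Layer 2 output: y = -1×2 + 0×0 + 1 = -1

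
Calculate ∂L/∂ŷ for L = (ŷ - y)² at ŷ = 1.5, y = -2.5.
∂L/∂ŷ = 8.0

∂L/∂ŷ = 2(ŷ - y) = 2(1.5 - -2.5) = 2(4.0) = 8.0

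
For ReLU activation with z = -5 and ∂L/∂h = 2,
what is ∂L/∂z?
∂L/∂z = 0

h = ReLU(-5) = 0
Since z < 0: ∂h/∂z = 0
∂L/∂z = ∂L/∂h · ∂h/∂z = 2 × 0 = 0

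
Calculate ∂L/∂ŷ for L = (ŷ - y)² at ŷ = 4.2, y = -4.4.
∂L/∂ŷ = 17.2

∂L/∂ŷ = 2(ŷ - y) = 2(4.2 - -4.4) = 2(8.6) = 17.2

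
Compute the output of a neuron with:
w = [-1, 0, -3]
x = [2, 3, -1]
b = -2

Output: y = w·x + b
y = -1

y = (-1)(2) + (0)(3) + (-3)(-1) + -2 = -1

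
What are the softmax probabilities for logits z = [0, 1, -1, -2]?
p = [0.2369, 0.6439, 0.0871, 0.0321]

exp(z) = [1, 2.718, 0.3679, 0.1353]
Sum = 4.221
p = [0.2369, 0.6439, 0.0871, 0.0321]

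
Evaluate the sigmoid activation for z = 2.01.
0.8818

sigmoid(2.01) = 1/(1 + e^(-2.01)) = 1/(1 + 0.134) = 0.8818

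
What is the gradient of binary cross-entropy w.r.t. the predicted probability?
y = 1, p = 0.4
∂L/∂p = -2.5

∂L/∂p = -y/p + (1-y)/(1-p) = -1/0.4 + 0 = -2.5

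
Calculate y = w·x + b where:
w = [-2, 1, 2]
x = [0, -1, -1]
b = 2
y = -1

y = (-2)(0) + (1)(-1) + (2)(-1) + 2 = -1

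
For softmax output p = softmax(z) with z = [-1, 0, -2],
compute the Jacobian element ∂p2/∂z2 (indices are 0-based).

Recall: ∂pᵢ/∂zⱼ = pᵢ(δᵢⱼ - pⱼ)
∂p2/∂z2 = 0.08193

p = softmax(z) = [0.2447, 0.6652, 0.09003]
p2 = 0.09003

∂p2/∂z2 = p2(1 - p2) = 0.09003 × (1 - 0.09003) = 0.08193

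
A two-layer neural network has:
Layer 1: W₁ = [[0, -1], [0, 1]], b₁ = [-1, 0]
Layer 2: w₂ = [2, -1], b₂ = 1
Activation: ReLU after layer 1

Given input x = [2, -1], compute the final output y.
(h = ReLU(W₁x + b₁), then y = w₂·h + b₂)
y = 1

Layer 1 pre-activation: z₁ = [0, -1]
After ReLU: h = [0, 0]
Layer 2 output: y = 2×0 + -1×0 + 1 = 1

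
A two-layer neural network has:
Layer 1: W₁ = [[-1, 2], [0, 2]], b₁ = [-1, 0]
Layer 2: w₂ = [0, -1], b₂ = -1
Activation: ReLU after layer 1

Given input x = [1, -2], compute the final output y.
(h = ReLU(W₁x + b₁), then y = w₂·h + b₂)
y = -1

Layer 1 pre-activation: z₁ = [-6, -4]
After ReLU: h = [0, 0]
Layer 2 output: y = 0×0 + -1×0 + -1 = -1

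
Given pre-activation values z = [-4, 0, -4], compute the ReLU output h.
h = [0, 0, 0]

ReLU applied element-wise: max(0,-4)=0, max(0,0)=0, max(0,-4)=0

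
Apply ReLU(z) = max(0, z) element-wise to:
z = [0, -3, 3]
h = [0, 0, 3]

ReLU applied element-wise: max(0,0)=0, max(0,-3)=0, max(0,3)=3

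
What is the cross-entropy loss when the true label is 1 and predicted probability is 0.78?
L = 0.2485

L = -1·log(0.78) - 0·log(0.22) = -log(0.78) = 0.2485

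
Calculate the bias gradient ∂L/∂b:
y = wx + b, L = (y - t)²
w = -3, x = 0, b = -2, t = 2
∂L/∂b = -8

y = wx + b = (-3)(0) + -2 = -2
∂L/∂y = 2(y - t) = 2(-2 - 2) = -8
∂y/∂b = 1
∂L/∂b = ∂L/∂y · ∂y/∂b = -8 × 1 = -8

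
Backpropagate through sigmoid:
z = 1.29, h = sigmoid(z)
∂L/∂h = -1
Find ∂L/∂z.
∂L/∂z = -0.1693

σ(1.29) = 0.7841
σ'(1.29) = σ(1.29)(1 - σ(1.29)) = 0.7841 × 0.2159 = 0.1693
∂L/∂z = ∂L/∂h · σ'(z) = -1 × 0.1693 = -0.1693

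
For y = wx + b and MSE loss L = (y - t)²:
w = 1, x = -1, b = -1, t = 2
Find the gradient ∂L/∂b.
∂L/∂b = -8

y = wx + b = (1)(-1) + -1 = -2
∂L/∂y = 2(y - t) = 2(-2 - 2) = -8
∂y/∂b = 1
∂L/∂b = ∂L/∂y · ∂y/∂b = -8 × 1 = -8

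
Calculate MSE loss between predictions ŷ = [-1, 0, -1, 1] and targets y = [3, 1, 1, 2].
MSE = 5.5

MSE = (1/4)((-1-3)² + (0-1)² + (-1-1)² + (1-2)²) = (1/4)(16 + 1 + 4 + 1) = 5.5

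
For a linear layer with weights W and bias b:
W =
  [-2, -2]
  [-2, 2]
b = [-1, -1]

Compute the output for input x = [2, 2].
y = [-9, -1]

Wx = [-2×2 + -2×2, -2×2 + 2×2]
   = [-8, 0]
y = Wx + b = [-8 + -1, 0 + -1] = [-9, -1]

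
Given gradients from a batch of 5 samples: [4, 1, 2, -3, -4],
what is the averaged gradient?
Average gradient = 0

Average = (1/5)(4 + 1 + 2 + -3 + -4) = 0/5 = 0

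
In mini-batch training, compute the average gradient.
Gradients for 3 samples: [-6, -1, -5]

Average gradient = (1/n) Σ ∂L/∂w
Average gradient = -4

Average = (1/3)(-6 + -1 + -5) = -12/3 = -4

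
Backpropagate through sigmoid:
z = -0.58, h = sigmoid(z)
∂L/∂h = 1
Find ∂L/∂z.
∂L/∂z = 0.2301

σ(-0.58) = 0.3589
σ'(-0.58) = σ(-0.58)(1 - σ(-0.58)) = 0.3589 × 0.6411 = 0.2301
∂L/∂z = ∂L/∂h · σ'(z) = 1 × 0.2301 = 0.2301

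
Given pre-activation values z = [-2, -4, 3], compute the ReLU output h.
h = [0, 0, 3]

ReLU applied element-wise: max(0,-2)=0, max(0,-4)=0, max(0,3)=3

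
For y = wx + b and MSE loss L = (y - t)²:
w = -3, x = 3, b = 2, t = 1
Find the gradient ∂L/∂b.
∂L/∂b = -16

y = wx + b = (-3)(3) + 2 = -7
∂L/∂y = 2(y - t) = 2(-7 - 1) = -16
∂y/∂b = 1
∂L/∂b = ∂L/∂y · ∂y/∂b = -16 × 1 = -16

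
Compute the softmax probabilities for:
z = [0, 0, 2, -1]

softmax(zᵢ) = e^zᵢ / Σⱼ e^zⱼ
p = [0.1025, 0.1025, 0.7573, 0.0377]

exp(z) = [1, 1, 7.389, 0.3679]
Sum = 9.757
p = [0.1025, 0.1025, 0.7573, 0.0377]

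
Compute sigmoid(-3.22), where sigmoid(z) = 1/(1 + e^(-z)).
0.03842

sigmoid(-3.22) = 1/(1 + e^(3.22)) = 1/(1 + 25.03) = 0.03842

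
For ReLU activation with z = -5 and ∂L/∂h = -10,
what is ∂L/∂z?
∂L/∂z = 0

h = ReLU(-5) = 0
Since z < 0: ∂h/∂z = 0
∂L/∂z = ∂L/∂h · ∂h/∂z = -10 × 0 = 0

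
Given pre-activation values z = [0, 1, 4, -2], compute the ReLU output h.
h = [0, 1, 4, 0]

ReLU applied element-wise: max(0,0)=0, max(0,1)=1, max(0,4)=4, max(0,-2)=0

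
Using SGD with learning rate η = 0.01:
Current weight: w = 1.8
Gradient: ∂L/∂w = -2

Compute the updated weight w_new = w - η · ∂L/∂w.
w_new = 1.82

w_new = w - η·∂L/∂w = 1.8 - 0.01×(-2) = 1.8 - (-0.02) = 1.82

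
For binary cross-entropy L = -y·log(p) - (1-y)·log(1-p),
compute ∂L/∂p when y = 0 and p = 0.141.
∂L/∂p = 1.164

∂L/∂p = -y/p + (1-y)/(1-p) = 0 + 1/0.859 = 1.164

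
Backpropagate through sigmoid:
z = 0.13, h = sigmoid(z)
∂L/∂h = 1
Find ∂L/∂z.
∂L/∂z = 0.2489

σ(0.13) = 0.5325
σ'(0.13) = σ(0.13)(1 - σ(0.13)) = 0.5325 × 0.4675 = 0.2489
∂L/∂z = ∂L/∂h · σ'(z) = 1 × 0.2489 = 0.2489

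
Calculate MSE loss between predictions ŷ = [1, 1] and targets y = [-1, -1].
MSE = 4

MSE = (1/2)((1--1)² + (1--1)²) = (1/2)(4 + 4) = 4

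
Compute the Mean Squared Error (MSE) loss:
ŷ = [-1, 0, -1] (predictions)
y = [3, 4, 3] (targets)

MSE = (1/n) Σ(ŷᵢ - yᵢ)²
MSE = 16

MSE = (1/3)((-1-3)² + (0-4)² + (-1-3)²) = (1/3)(16 + 16 + 16) = 16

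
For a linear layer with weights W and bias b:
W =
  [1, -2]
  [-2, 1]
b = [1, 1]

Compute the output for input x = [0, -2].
y = [5, -1]

Wx = [1×0 + -2×-2, -2×0 + 1×-2]
   = [4, -2]
y = Wx + b = [4 + 1, -2 + 1] = [5, -1]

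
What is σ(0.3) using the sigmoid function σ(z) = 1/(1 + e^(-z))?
0.5744

sigmoid(0.3) = 1/(1 + e^(-0.3)) = 1/(1 + 0.7408) = 0.5744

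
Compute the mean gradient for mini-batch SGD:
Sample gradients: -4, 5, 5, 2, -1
Average gradient = 1.4

Average = (1/5)(-4 + 5 + 5 + 2 + -1) = 7/5 = 1.4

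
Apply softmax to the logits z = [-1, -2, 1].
p = [0.1142, 0.042, 0.8438]

exp(z) = [0.3679, 0.1353, 2.718]
Sum = 3.221
p = [0.1142, 0.042, 0.8438]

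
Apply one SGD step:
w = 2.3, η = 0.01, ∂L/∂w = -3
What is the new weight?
w_new = 2.33

w_new = w - η·∂L/∂w = 2.3 - 0.01×(-3) = 2.3 - (-0.03) = 2.33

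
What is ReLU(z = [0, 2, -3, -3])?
h = [0, 2, 0, 0]

ReLU applied element-wise: max(0,0)=0, max(0,2)=2, max(0,-3)=0, max(0,-3)=0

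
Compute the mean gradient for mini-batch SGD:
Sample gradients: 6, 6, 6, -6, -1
Average gradient = 2.2

Average = (1/5)(6 + 6 + 6 + -6 + -1) = 11/5 = 2.2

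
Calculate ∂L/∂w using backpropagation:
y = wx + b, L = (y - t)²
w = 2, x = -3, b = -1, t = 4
∂L/∂w = 66

y = wx + b = (2)(-3) + -1 = -7
∂L/∂y = 2(y - t) = 2(-7 - 4) = -22
∂y/∂w = x = -3
∂L/∂w = ∂L/∂y · ∂y/∂w = -22 × -3 = 66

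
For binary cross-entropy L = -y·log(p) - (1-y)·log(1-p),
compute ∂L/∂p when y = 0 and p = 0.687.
∂L/∂p = 3.195

∂L/∂p = -y/p + (1-y)/(1-p) = 0 + 1/0.313 = 3.195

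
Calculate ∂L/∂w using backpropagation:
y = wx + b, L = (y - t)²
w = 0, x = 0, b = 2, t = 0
∂L/∂w = 0

y = wx + b = (0)(0) + 2 = 2
∂L/∂y = 2(y - t) = 2(2 - 0) = 4
∂y/∂w = x = 0
∂L/∂w = ∂L/∂y · ∂y/∂w = 4 × 0 = 0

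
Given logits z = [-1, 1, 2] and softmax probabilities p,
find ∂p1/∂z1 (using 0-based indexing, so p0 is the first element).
∂p1/∂z1 = 0.1922

p = softmax(z) = [0.03512, 0.2595, 0.7054]
p1 = 0.2595

∂p1/∂z1 = p1(1 - p1) = 0.2595 × (1 - 0.2595) = 0.1922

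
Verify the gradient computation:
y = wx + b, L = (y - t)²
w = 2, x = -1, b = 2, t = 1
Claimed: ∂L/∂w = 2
Correct

y = (2)(-1) + 2 = 0
∂L/∂y = 2(y - t) = 2(0 - 1) = -2
∂y/∂w = x = -1
∂L/∂w = -2 × -1 = 2

Claimed value: 2
Correct: The correct gradient is 2.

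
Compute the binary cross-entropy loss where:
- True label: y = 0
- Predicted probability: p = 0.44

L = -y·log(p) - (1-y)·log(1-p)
L = 0.5798

L = -0·log(0.44) - 1·log(0.56) = -log(0.56) = 0.5798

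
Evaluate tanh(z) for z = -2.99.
-0.995

tanh(-2.99) = (e^(-2.99) - e^(2.99))/(e^(-2.99) + e^(2.99)) = -0.995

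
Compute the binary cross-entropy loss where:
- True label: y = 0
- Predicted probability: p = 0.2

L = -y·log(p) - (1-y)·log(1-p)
L = 0.2231

L = -0·log(0.2) - 1·log(0.8) = -log(0.8) = 0.2231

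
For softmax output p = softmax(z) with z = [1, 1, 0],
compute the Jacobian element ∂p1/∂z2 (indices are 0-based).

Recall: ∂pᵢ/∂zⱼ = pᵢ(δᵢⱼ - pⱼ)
∂p1/∂z2 = -0.06561

p = softmax(z) = [0.4223, 0.4223, 0.1554]
p1 = 0.4223, p2 = 0.1554

∂p1/∂z2 = -p1 × p2 = -0.4223 × 0.1554 = -0.06561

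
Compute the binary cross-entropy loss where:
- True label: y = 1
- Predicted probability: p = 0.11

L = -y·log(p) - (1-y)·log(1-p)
L = 2.207

L = -1·log(0.11) - 0·log(0.89) = -log(0.11) = 2.207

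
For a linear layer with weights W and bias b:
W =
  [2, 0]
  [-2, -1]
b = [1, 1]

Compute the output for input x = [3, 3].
y = [7, -8]

Wx = [2×3 + 0×3, -2×3 + -1×3]
   = [6, -9]
y = Wx + b = [6 + 1, -9 + 1] = [7, -8]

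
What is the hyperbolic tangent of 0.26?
0.2543

tanh(0.26) = (e^(0.26) - e^(-0.26))/(e^(0.26) + e^(-0.26)) = 0.2543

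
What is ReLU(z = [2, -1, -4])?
h = [2, 0, 0]

ReLU applied element-wise: max(0,2)=2, max(0,-1)=0, max(0,-4)=0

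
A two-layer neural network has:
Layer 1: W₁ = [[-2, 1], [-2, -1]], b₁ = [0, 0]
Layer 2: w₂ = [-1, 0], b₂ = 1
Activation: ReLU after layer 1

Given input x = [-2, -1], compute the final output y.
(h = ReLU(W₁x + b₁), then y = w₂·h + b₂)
y = -2

Layer 1 pre-activation: z₁ = [3, 5]
After ReLU: h = [3, 5]
Layer 2 output: y = -1×3 + 0×5 + 1 = -2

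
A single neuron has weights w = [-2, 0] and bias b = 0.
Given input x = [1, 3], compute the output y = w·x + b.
y = -2

y = (-2)(1) + (0)(3) + 0 = -2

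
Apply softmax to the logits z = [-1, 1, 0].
p = [0.09, 0.6652, 0.2447]

exp(z) = [0.3679, 2.718, 1]
Sum = 4.086
p = [0.09, 0.6652, 0.2447]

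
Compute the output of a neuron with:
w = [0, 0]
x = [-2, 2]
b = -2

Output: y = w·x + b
y = -2

y = (0)(-2) + (0)(2) + -2 = -2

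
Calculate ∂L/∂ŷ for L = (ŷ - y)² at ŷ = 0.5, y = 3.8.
∂L/∂ŷ = -6.6

∂L/∂ŷ = 2(ŷ - y) = 2(0.5 - 3.8) = 2(-3.3) = -6.6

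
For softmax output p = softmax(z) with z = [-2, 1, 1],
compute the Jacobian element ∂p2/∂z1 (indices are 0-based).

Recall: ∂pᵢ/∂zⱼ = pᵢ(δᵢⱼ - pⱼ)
∂p2/∂z1 = -0.238

p = softmax(z) = [0.02429, 0.4879, 0.4879]
p2 = 0.4879, p1 = 0.4879

∂p2/∂z1 = -p2 × p1 = -0.4879 × 0.4879 = -0.238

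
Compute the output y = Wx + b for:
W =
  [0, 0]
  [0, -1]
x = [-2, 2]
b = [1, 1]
y = [1, -1]

Wx = [0×-2 + 0×2, 0×-2 + -1×2]
   = [0, -2]
y = Wx + b = [0 + 1, -2 + 1] = [1, -1]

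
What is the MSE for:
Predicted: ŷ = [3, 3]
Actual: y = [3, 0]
MSE = 4.5

MSE = (1/2)((3-3)² + (3-0)²) = (1/2)(0 + 9) = 4.5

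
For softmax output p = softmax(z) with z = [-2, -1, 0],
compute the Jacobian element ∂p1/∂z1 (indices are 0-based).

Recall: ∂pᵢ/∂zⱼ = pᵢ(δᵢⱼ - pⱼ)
∂p1/∂z1 = 0.1848

p = softmax(z) = [0.09003, 0.2447, 0.6652]
p1 = 0.2447

∂p1/∂z1 = p1(1 - p1) = 0.2447 × (1 - 0.2447) = 0.1848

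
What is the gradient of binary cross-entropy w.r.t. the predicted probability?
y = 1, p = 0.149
∂L/∂p = -6.711

∂L/∂p = -y/p + (1-y)/(1-p) = -1/0.149 + 0 = -6.711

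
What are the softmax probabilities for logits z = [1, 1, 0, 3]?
p = [0.1025, 0.1025, 0.0377, 0.7573]

exp(z) = [2.718, 2.718, 1, 20.09]
Sum = 26.52
p = [0.1025, 0.1025, 0.0377, 0.7573]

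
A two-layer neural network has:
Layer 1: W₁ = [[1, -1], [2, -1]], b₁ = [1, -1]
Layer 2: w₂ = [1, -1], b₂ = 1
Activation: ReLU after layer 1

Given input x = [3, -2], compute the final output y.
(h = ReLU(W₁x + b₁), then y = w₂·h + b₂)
y = 0

Layer 1 pre-activation: z₁ = [6, 7]
After ReLU: h = [6, 7]
Layer 2 output: y = 1×6 + -1×7 + 1 = 0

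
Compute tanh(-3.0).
-0.9951

tanh(-3.0) = (e^(-3.0) - e^(3.0))/(e^(-3.0) + e^(3.0)) = -0.9951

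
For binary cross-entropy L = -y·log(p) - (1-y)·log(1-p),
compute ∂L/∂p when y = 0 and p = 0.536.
∂L/∂p = 2.155

∂L/∂p = -y/p + (1-y)/(1-p) = 0 + 1/0.464 = 2.155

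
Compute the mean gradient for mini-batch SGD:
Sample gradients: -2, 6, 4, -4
Average gradient = 1

Average = (1/4)(-2 + 6 + 4 + -4) = 4/4 = 1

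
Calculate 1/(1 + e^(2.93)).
0.05069

sigmoid(-2.93) = 1/(1 + e^(2.93)) = 1/(1 + 18.73) = 0.05069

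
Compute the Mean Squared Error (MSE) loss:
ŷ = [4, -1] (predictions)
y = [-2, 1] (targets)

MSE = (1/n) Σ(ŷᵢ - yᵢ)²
MSE = 20

MSE = (1/2)((4--2)² + (-1-1)²) = (1/2)(36 + 4) = 20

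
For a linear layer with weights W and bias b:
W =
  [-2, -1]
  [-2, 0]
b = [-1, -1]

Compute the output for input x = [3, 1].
y = [-8, -7]

Wx = [-2×3 + -1×1, -2×3 + 0×1]
   = [-7, -6]
y = Wx + b = [-7 + -1, -6 + -1] = [-8, -7]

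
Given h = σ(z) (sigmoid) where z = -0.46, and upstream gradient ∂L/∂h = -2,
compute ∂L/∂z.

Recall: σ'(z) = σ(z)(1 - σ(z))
∂L/∂z = -0.4745

σ(-0.46) = 0.387
σ'(-0.46) = σ(-0.46)(1 - σ(-0.46)) = 0.387 × 0.613 = 0.2372
∂L/∂z = ∂L/∂h · σ'(z) = -2 × 0.2372 = -0.4745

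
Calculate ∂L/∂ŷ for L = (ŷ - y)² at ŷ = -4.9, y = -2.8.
∂L/∂ŷ = -4.2

∂L/∂ŷ = 2(ŷ - y) = 2(-4.9 - -2.8) = 2(-2.1) = -4.2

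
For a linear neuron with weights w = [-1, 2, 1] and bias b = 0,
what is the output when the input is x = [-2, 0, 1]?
y = 3

y = (-1)(-2) + (2)(0) + (1)(1) + 0 = 3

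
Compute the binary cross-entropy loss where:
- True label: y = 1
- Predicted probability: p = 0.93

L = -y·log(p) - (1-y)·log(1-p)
L = 0.07257

L = -1·log(0.93) - 0·log(0.07) = -log(0.93) = 0.07257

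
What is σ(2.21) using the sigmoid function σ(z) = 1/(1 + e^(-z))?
0.9011

sigmoid(2.21) = 1/(1 + e^(-2.21)) = 1/(1 + 0.1097) = 0.9011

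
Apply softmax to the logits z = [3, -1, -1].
p = [0.9647, 0.0177, 0.0177]

exp(z) = [20.09, 0.3679, 0.3679]
Sum = 20.82
p = [0.9647, 0.0177, 0.0177]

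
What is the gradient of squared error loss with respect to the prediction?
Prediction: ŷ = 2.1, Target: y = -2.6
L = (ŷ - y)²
∂L/∂ŷ = 9.4

∂L/∂ŷ = 2(ŷ - y) = 2(2.1 - -2.6) = 2(4.7) = 9.4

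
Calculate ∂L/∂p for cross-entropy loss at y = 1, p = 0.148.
∂L/∂p = -6.757

∂L/∂p = -y/p + (1-y)/(1-p) = -1/0.148 + 0 = -6.757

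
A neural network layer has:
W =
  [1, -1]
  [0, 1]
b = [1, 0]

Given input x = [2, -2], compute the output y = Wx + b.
y = [5, -2]

Wx = [1×2 + -1×-2, 0×2 + 1×-2]
   = [4, -2]
y = Wx + b = [4 + 1, -2 + 0] = [5, -2]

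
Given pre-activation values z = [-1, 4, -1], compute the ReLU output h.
h = [0, 4, 0]

ReLU applied element-wise: max(0,-1)=0, max(0,4)=4, max(0,-1)=0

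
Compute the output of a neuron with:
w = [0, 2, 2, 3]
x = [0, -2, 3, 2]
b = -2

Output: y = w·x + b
y = 6

y = (0)(0) + (2)(-2) + (2)(3) + (3)(2) + -2 = 6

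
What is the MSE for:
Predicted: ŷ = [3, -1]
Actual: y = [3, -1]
MSE = 0

MSE = (1/2)((3-3)² + (-1--1)²) = (1/2)(0 + 0) = 0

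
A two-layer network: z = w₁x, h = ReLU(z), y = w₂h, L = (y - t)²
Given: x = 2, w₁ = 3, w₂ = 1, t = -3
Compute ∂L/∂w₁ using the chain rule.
∂L/∂w₁ = 36

Forward pass:
z = w₁x = 3×2 = 6
h = ReLU(6) = 6
y = w₂h = 1×6 = 6

Backward pass:
∂L/∂y = 2(y - t) = 2(6 - -3) = 18
∂y/∂h = w₂ = 1
∂h/∂z = 1 (ReLU derivative)
∂z/∂w₁ = x = 2

∂L/∂w₁ = 18 × 1 × 1 × 2 = 36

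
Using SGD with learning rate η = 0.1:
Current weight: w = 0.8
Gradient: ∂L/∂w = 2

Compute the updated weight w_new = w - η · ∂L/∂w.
w_new = 0.6

w_new = w - η·∂L/∂w = 0.8 - 0.1×(2) = 0.8 - (0.2) = 0.6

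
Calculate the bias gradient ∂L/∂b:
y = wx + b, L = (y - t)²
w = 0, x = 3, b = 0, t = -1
∂L/∂b = 2

y = wx + b = (0)(3) + 0 = 0
∂L/∂y = 2(y - t) = 2(0 - -1) = 2
∂y/∂b = 1
∂L/∂b = ∂L/∂y · ∂y/∂b = 2 × 1 = 2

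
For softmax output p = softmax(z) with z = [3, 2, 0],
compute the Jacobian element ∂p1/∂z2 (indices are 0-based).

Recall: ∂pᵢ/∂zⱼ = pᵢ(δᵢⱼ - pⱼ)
∂p1/∂z2 = -0.009113

p = softmax(z) = [0.7054, 0.2595, 0.03512]
p1 = 0.2595, p2 = 0.03512

∂p1/∂z2 = -p1 × p2 = -0.2595 × 0.03512 = -0.009113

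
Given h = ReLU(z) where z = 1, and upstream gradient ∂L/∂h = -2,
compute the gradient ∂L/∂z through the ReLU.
∂L/∂z = -2

h = ReLU(1) = 1
Since z > 0: ∂h/∂z = 1
∂L/∂z = ∂L/∂h · ∂h/∂z = -2 × 1 = -2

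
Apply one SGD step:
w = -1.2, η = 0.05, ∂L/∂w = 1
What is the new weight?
w_new = -1.25

w_new = w - η·∂L/∂w = -1.2 - 0.05×(1) = -1.2 - (0.05) = -1.25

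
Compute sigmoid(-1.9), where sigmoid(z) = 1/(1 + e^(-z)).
0.1301

sigmoid(-1.9) = 1/(1 + e^(1.9)) = 1/(1 + 6.686) = 0.1301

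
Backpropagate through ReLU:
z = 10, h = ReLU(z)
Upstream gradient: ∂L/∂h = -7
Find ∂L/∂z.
∂L/∂z = -7

h = ReLU(10) = 10
Since z > 0: ∂h/∂z = 1
∂L/∂z = ∂L/∂h · ∂h/∂z = -7 × 1 = -7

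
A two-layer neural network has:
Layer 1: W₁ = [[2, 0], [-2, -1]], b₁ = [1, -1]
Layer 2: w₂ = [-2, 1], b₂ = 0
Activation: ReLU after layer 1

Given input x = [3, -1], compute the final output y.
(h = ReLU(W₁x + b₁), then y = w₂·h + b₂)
y = -14

Layer 1 pre-activation: z₁ = [7, -6]
After ReLU: h = [7, 0]
Layer 2 output: y = -2×7 + 1×0 + 0 = -14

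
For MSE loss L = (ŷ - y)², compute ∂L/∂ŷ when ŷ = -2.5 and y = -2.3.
∂L/∂ŷ = -0.4

∂L/∂ŷ = 2(ŷ - y) = 2(-2.5 - -2.3) = 2(-0.2) = -0.4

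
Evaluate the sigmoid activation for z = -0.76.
0.3186

sigmoid(-0.76) = 1/(1 + e^(0.76)) = 1/(1 + 2.138) = 0.3186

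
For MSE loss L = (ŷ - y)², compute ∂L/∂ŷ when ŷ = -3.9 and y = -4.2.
∂L/∂ŷ = 0.6

∂L/∂ŷ = 2(ŷ - y) = 2(-3.9 - -4.2) = 2(0.3) = 0.6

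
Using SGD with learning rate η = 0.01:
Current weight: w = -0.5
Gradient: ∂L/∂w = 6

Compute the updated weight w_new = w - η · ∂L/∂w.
w_new = -0.56

w_new = w - η·∂L/∂w = -0.5 - 0.01×(6) = -0.5 - (0.06) = -0.56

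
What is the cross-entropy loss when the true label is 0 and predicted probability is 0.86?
L = 1.966

L = -0·log(0.86) - 1·log(0.14) = -log(0.14) = 1.966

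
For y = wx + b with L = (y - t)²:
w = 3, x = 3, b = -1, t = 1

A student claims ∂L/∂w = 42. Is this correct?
Correct

y = (3)(3) + -1 = 8
∂L/∂y = 2(y - t) = 2(8 - 1) = 14
∂y/∂w = x = 3
∂L/∂w = 14 × 3 = 42

Claimed value: 42
Correct: The correct gradient is 42.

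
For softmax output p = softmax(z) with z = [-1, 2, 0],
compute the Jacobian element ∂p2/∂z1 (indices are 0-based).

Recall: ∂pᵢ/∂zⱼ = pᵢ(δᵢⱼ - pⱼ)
∂p2/∂z1 = -0.09636

p = softmax(z) = [0.04201, 0.8438, 0.1142]
p2 = 0.1142, p1 = 0.8438

∂p2/∂z1 = -p2 × p1 = -0.1142 × 0.8438 = -0.09636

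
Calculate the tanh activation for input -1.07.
-0.7895

tanh(-1.07) = (e^(-1.07) - e^(1.07))/(e^(-1.07) + e^(1.07)) = -0.7895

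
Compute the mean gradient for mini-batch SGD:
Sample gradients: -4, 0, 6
Average gradient = 0.6667

Average = (1/3)(-4 + 0 + 6) = 2/3 = 0.6667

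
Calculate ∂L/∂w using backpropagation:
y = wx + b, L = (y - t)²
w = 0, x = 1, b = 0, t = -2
∂L/∂w = 4

y = wx + b = (0)(1) + 0 = 0
∂L/∂y = 2(y - t) = 2(0 - -2) = 4
∂y/∂w = x = 1
∂L/∂w = ∂L/∂y · ∂y/∂w = 4 × 1 = 4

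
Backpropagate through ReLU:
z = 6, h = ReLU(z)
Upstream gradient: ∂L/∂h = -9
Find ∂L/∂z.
∂L/∂z = -9

h = ReLU(6) = 6
Since z > 0: ∂h/∂z = 1
∂L/∂z = ∂L/∂h · ∂h/∂z = -9 × 1 = -9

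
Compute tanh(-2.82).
-0.9929

tanh(-2.82) = (e^(-2.82) - e^(2.82))/(e^(-2.82) + e^(2.82)) = -0.9929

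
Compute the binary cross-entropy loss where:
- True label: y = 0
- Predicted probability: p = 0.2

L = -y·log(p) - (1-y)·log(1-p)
L = 0.2231

L = -0·log(0.2) - 1·log(0.8) = -log(0.8) = 0.2231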